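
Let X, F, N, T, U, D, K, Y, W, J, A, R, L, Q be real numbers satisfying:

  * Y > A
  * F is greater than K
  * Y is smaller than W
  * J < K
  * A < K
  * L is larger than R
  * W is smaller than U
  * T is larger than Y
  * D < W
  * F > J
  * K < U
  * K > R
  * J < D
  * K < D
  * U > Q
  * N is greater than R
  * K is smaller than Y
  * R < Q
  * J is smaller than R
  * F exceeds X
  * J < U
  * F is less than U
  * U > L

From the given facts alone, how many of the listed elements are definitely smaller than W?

From W the given relations immediately reach D, Y.
From those, A, J, K — 5 in total.
From those, R — 6 in total.
No other element is forced below W by the given relations, so the count is 6.

6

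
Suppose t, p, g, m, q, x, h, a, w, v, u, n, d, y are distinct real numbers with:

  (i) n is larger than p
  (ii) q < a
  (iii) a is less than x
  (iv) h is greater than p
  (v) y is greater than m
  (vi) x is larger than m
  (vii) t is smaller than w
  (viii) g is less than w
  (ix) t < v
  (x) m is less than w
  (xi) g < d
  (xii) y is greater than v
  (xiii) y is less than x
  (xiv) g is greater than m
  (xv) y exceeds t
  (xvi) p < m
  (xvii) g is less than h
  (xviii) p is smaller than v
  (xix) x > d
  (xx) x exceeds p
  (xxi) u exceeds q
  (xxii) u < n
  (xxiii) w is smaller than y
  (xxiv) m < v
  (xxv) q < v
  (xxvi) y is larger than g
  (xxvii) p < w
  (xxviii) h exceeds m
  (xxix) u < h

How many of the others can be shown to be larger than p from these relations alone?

The elements the relations force above p are m, g, d, n, v, w, y, x, h — no chain reaches any other.
That is 9.

9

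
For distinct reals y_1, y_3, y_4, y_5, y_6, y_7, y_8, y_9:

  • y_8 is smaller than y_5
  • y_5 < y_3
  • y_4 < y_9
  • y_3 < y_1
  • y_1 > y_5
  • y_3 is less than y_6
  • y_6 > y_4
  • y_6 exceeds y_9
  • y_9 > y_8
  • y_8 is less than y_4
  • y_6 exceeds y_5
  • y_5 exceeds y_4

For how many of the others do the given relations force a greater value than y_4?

From y_4 the given relations immediately reach y_5, y_9, y_6.
From those, y_3, y_1 — 5 in total.
No other element is forced above y_4 by the given relations, so the count is 5.

5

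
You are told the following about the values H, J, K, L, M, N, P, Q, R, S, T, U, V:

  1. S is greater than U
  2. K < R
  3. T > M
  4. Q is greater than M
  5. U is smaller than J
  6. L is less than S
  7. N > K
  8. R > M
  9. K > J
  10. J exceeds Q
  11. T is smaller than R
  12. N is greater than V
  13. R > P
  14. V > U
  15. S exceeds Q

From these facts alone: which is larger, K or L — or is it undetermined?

undetermined

Following every chain through L: above L we get S.
K is not reached, and no chain runs the other way from K to L.
So the given relations leave the order of L and K undetermined.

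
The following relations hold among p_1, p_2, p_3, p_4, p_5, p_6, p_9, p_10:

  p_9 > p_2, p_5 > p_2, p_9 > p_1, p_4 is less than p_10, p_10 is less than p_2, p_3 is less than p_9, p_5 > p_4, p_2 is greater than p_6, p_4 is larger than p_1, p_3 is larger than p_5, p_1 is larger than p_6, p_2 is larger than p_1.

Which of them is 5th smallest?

p_2

The consecutive relations fix a unique order: p_6 < p_1 < p_4 < p_10 < p_2 < p_5 < p_3 < p_9.
Counting 5 from the smallest end gives p_2.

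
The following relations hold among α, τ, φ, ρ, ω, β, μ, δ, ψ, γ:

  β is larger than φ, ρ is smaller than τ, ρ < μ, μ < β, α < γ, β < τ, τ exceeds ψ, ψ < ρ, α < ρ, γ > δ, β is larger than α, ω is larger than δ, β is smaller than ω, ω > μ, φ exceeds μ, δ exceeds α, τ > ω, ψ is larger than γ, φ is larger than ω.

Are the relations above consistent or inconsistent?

Chaining the given relations yields φ < β < ω, so φ < ω. But one relation states ω < φ. These cannot both hold.

inconsistent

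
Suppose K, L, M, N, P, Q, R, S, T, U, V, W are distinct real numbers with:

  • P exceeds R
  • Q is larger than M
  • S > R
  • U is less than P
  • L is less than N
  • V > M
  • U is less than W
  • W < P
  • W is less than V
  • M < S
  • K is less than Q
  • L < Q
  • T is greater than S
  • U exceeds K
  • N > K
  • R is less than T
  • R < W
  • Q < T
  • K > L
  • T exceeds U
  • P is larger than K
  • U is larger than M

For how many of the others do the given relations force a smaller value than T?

From T the given relations immediately reach R, S, U, Q.
From those, L, M, K — 7 in total.
Nothing else is reachable below T; 7 in all.

7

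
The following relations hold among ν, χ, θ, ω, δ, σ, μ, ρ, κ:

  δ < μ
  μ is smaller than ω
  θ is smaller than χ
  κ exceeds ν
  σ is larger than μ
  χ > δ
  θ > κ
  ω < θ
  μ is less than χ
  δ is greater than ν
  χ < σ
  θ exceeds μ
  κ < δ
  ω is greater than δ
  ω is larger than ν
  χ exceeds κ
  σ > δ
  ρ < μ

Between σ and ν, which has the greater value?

Link the given pairs in sequence: ν < κ; κ < δ; δ < μ; μ < θ; θ < χ; χ < σ.
Together: ν < κ < δ < μ < θ < χ < σ.
So ν < σ; σ is the larger of the two.

σ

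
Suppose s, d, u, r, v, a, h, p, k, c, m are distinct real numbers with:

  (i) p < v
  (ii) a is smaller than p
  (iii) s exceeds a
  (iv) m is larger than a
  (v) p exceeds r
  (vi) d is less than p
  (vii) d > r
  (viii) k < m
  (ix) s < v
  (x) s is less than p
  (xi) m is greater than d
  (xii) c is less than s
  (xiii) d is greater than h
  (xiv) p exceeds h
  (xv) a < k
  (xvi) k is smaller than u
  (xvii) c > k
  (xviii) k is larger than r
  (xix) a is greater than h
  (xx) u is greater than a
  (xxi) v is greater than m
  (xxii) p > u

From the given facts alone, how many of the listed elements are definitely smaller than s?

Directly below s: a, c.
One step further: h, k (4 so far).
One step further: r (5 so far).
No other element is forced below s by the given relations, so the count is 5.

5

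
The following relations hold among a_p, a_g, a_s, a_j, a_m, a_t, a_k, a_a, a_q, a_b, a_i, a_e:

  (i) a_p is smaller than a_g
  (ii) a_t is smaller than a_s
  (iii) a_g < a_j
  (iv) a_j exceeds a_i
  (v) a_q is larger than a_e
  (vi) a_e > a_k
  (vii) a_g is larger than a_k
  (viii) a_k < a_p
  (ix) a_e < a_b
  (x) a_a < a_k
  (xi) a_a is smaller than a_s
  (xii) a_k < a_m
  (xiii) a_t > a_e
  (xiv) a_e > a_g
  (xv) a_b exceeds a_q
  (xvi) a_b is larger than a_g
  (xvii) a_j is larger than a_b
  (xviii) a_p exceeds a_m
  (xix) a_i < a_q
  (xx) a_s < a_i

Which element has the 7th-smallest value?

a_t

Chaining the given pairs: a_a < a_k < a_m < a_p < a_g < a_e < a_t < a_s < a_i < a_q < a_b < a_j.
The 7th smallest is a_t.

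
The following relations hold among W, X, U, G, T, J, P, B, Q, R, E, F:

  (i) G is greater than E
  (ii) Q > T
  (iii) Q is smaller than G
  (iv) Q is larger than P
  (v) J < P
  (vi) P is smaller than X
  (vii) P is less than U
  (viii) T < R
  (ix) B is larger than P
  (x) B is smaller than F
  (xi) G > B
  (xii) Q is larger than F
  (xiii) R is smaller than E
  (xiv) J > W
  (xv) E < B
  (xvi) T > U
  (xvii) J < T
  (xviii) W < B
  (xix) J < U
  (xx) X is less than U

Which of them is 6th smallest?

Chaining the given pairs: W < J < P < X < U < T < R < E < B < F < Q < G.
The 6th smallest is T.

T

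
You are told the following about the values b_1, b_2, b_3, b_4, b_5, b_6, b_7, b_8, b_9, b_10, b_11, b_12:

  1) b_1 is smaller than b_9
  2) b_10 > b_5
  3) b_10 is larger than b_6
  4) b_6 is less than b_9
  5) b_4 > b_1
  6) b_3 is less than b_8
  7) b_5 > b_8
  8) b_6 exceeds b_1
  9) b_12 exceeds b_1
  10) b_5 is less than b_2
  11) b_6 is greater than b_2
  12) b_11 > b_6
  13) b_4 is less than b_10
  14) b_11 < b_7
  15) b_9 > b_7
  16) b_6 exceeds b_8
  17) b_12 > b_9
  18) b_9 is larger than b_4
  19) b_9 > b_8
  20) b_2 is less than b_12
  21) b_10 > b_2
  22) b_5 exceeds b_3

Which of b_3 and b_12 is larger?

b_3 < b_8 < b_5 < b_2 < b_6 < b_11 < b_7 < b_9 < b_12, by transitivity through b_8, b_5, b_2, b_6, b_11, b_7, b_9.
So b_3 < b_12; b_12 is the larger of the two.

b_12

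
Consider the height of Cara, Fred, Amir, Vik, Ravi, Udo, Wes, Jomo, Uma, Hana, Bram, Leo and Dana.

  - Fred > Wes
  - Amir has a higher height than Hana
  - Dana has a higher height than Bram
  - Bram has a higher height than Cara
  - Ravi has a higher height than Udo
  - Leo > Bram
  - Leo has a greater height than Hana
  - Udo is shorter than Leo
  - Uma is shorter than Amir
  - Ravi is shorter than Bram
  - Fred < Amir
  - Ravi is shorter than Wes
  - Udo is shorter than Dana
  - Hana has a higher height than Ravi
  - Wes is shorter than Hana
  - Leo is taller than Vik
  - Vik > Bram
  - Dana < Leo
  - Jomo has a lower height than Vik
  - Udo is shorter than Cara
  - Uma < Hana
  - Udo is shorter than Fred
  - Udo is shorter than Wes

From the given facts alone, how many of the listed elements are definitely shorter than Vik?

From Vik the given relations immediately reach Bram, Jomo.
From those, Cara, Ravi — 4 in total.
From those, Udo — 5 in total.
Nothing else is reachable below Vik; 5 in all.

5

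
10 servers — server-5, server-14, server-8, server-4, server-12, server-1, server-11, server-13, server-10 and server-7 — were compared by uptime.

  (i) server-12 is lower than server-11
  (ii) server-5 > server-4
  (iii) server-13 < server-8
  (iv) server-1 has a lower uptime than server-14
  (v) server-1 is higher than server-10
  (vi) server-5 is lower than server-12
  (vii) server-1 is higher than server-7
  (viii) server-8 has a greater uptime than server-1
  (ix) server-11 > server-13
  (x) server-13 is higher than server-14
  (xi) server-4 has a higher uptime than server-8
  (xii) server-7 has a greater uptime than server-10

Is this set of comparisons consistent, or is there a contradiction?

consistent

Every relation is compatible with server-10 < server-7 < server-1 < server-14 < server-13 < server-8 < server-4 < server-5 < server-12 < server-11; the set is consistent.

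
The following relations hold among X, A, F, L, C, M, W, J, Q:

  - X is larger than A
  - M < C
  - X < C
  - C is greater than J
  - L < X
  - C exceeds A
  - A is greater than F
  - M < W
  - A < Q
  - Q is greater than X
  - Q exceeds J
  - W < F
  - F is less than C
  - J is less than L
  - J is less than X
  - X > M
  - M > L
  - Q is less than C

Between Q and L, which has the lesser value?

L < M and M < W give L < W.
Then W < F extends the chain to F.
Then F < A extends the chain to A.
Then A < X extends the chain to X.
With X < Q: L < M < W < F < A < X < Q.
So L < Q; L is the smaller of the two.

L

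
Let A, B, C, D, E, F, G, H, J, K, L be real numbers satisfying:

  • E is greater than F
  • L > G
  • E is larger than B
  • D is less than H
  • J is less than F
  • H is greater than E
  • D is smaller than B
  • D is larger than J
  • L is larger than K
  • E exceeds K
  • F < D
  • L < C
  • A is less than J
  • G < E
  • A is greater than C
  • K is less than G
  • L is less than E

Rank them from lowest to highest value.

Each adjacent pair is fixed by a given relation: K < G; G < L; L < C; C < A; A < J; J < F; F < D; D < B; B < E; E < H. Chaining them end to end gives the full order.

K < G < L < C < A < J < F < D < B < E < H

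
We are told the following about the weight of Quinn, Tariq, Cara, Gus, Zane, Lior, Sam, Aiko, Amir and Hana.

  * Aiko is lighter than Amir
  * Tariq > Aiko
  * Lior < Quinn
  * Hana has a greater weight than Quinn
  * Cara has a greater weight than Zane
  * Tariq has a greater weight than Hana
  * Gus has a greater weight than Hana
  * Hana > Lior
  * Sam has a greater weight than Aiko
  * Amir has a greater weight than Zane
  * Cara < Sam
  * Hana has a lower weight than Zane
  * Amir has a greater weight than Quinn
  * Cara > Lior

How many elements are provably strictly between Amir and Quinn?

The relations place Quinn below Amir. An element lies strictly between them when it is forced above Quinn and also forced below Amir.
Above Quinn: {Hana, Gus, Zane, Tariq, Cara, Sam}. Below Amir: {Lior, Hana, Aiko, Zane}.
Intersection: {Hana, Zane} — 2.

2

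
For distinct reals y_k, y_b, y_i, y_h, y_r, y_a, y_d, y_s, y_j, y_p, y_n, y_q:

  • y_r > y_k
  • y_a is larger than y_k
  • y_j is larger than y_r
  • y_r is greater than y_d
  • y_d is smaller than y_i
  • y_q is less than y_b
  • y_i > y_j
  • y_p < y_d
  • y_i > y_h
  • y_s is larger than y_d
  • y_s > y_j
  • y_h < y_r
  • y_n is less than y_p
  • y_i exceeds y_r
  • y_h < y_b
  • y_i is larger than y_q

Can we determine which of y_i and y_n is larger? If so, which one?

y_i

The relevant relations are y_n < y_p; y_p < y_d; y_d < y_r; y_r < y_j; y_j < y_i.
Together: y_n < y_p < y_d < y_r < y_j < y_i.
So y_i is larger.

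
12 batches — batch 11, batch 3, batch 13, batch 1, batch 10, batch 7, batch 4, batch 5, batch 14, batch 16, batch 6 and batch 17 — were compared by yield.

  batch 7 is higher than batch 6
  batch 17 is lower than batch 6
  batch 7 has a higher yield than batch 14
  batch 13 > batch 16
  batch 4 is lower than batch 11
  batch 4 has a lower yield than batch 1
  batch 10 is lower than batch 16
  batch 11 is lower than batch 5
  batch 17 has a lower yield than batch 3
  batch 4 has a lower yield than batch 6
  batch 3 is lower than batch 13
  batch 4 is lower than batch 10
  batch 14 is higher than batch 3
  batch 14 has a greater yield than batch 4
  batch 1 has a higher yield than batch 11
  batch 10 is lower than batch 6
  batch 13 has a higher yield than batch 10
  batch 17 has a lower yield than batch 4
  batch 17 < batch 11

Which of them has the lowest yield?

batch 17

Chaining upward from batch 17: directly above it, batch 4, batch 3, batch 6, batch 11; then batch 14, batch 10, batch 13, batch 7, batch 1, batch 5; then batch 16.
That covers every other element, and nothing is given below batch 17, so batch 17 is the lowest yield.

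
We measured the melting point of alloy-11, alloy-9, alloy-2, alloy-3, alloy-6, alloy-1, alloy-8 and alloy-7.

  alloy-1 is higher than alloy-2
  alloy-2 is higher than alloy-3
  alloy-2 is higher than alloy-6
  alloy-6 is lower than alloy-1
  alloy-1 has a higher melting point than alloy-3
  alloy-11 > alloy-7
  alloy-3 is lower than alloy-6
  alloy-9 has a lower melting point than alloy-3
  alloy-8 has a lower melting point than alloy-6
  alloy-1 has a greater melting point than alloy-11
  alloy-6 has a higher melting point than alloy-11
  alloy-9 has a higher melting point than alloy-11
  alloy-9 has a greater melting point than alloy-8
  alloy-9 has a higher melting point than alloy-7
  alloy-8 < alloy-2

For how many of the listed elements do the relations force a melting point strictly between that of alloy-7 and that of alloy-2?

The relations place alloy-7 below alloy-2. An element lies strictly between them when it is forced above alloy-7 and also forced below alloy-2.
Above alloy-7: {alloy-11, alloy-9, alloy-3, alloy-6, alloy-1}. Below alloy-2: {alloy-8, alloy-11, alloy-9, alloy-3, alloy-6}.
Intersection: {alloy-11, alloy-9, alloy-3, alloy-6} — 4.

4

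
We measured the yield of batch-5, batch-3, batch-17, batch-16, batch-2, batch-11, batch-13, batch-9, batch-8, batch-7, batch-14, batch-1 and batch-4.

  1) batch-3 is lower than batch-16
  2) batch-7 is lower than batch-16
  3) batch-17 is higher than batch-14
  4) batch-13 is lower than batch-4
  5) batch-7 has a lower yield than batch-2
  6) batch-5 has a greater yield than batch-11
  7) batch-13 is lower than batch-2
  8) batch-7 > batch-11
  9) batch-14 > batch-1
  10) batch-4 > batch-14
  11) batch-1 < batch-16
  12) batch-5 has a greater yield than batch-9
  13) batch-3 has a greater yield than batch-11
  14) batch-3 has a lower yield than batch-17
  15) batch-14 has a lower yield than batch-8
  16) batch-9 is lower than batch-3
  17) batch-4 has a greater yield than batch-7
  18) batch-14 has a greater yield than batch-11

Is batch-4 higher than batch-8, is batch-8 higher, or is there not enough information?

undetermined

Following every chain through batch-4: below batch-4 we get batch-13, batch-11, batch-1, batch-14, batch-7.
batch-8 is not reached, and no chain runs the other way from batch-8 to batch-4.
So the given relations leave the order of batch-4 and batch-8 undetermined.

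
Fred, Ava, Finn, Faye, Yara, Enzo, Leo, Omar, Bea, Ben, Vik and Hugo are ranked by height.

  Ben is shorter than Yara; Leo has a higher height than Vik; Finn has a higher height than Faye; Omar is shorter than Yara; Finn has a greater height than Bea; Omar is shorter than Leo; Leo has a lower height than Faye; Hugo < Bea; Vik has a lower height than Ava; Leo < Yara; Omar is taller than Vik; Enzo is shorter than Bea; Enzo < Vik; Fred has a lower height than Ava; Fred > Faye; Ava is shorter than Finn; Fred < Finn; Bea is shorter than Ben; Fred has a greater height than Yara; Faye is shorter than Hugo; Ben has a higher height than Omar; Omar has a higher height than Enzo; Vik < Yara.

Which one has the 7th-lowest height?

Chaining the given pairs: Enzo < Vik < Omar < Leo < Faye < Hugo < Bea < Ben < Yara < Fred < Ava < Finn.
The 7th smallest is Bea.

Bea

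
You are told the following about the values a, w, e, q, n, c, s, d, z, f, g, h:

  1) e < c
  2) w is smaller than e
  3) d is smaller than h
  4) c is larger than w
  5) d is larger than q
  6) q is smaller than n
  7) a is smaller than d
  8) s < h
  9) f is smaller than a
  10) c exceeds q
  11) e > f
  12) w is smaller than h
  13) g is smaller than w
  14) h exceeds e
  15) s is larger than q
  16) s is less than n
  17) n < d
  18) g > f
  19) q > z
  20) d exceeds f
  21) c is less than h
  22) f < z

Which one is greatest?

h

Chaining downward from h: directly below it, w, e, s, d, c; then f, g, q, a, n; then z.
That covers every other element, and nothing is given above h, so h is the greatest.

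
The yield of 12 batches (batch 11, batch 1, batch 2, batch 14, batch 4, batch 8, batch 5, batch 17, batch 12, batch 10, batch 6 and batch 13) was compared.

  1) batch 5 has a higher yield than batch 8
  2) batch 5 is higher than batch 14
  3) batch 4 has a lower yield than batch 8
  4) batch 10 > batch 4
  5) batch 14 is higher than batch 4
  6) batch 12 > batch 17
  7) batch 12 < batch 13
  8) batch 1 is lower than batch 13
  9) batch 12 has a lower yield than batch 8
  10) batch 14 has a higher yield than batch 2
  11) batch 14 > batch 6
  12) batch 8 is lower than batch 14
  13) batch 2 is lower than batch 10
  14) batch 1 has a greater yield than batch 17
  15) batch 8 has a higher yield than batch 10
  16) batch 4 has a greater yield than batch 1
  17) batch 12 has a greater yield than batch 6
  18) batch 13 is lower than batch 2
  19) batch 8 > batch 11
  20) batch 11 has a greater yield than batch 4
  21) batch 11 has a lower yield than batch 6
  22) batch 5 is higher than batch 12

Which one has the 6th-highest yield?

Chaining the given pairs: batch 17 < batch 1 < batch 4 < batch 11 < batch 6 < batch 12 < batch 13 < batch 2 < batch 10 < batch 8 < batch 14 < batch 5.
Counting 6 from the largest end gives batch 13.

batch 13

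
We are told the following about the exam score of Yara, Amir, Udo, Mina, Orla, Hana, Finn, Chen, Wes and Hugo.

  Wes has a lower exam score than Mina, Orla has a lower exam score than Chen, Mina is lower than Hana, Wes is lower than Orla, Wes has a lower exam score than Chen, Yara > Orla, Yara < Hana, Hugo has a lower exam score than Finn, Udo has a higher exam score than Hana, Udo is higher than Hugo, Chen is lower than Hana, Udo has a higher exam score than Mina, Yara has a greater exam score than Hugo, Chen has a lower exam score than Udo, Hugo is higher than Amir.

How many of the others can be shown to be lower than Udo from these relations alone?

Directly below Udo: Hugo, Chen, Mina, Hana.
One step further: Wes, Orla, Amir, Yara (8 so far).
No other element is forced below Udo by the given relations, so the count is 8.

8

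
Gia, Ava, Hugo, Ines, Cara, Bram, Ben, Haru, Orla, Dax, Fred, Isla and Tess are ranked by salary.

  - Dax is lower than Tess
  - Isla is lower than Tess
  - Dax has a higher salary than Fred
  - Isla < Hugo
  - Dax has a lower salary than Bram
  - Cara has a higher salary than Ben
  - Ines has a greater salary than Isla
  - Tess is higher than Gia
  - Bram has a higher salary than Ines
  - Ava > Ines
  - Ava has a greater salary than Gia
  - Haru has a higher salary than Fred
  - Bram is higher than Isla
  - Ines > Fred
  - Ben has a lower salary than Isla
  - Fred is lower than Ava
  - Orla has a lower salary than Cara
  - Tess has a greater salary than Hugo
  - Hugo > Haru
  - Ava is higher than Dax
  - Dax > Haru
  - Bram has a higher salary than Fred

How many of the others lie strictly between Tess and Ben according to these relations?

The relations place Ben below Tess. An element lies strictly between them when it is forced above Ben and also forced below Tess.
Above Ben: {Isla, Hugo, Ines, Cara, Ava, Bram}. Below Tess: {Fred, Isla, Haru, Hugo, Gia, Dax}.
Intersection: {Isla, Hugo} — 2.

2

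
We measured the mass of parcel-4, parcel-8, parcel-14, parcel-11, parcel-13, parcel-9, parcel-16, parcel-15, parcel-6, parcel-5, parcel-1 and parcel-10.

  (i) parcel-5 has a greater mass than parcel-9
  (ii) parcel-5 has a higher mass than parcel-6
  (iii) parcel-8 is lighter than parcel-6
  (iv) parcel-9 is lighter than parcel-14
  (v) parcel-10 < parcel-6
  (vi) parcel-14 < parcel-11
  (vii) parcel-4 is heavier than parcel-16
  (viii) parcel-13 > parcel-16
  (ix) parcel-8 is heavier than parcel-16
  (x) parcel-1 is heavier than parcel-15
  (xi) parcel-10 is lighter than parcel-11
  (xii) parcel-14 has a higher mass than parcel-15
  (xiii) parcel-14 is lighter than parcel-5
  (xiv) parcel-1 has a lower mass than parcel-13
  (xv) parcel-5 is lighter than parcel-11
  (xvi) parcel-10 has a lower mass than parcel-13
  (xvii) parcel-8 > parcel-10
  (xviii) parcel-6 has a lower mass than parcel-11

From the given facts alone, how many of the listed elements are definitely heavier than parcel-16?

Directly above parcel-16: parcel-8, parcel-4, parcel-13.
One step further: parcel-6 (4 so far).
One step further: parcel-5, parcel-11 (6 so far).
No other element is forced above parcel-16 by the given relations, so the count is 6.

6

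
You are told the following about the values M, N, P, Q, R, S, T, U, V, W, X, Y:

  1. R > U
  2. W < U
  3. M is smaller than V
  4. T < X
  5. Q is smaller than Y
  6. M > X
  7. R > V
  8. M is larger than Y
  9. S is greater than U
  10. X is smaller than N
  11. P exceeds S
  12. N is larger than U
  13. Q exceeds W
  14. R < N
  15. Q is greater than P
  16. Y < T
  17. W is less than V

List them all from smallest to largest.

W < U < S < P < Q < Y < T < X < M < V < R < N

Each adjacent pair is fixed by a given relation: W < U; U < S; S < P; P < Q; Q < Y; Y < T; T < X; X < M; M < V; V < R; R < N. Chaining them end to end gives the full order.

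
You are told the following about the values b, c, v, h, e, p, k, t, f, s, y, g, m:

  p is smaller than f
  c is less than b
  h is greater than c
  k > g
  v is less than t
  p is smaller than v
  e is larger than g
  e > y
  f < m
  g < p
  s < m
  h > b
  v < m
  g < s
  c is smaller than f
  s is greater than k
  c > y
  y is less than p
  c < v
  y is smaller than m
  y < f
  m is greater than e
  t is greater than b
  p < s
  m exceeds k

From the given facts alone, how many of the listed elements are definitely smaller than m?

9

From m the given relations immediately reach k, y, f, v, s, e.
From those, g, p, c — 9 in total.
Nothing else is reachable below m; 9 in all.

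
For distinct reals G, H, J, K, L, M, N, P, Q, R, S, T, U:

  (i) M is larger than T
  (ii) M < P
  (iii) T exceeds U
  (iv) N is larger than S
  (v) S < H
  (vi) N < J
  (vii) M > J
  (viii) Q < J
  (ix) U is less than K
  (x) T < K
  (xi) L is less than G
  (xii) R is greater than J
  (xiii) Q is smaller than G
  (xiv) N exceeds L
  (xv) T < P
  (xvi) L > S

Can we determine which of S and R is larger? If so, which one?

R

S < L < N < J < R, by transitivity through L, N, J.
So R is larger.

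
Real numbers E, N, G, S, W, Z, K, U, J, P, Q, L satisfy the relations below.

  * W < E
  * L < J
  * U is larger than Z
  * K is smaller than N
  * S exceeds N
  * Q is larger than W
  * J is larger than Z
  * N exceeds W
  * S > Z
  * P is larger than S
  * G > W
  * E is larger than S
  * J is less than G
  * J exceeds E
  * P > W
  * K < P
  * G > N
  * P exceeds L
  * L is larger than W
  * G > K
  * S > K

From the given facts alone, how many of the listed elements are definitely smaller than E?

5

The elements the relations force below E are Z, W, K, N, S — no chain reaches any other.
That is 5.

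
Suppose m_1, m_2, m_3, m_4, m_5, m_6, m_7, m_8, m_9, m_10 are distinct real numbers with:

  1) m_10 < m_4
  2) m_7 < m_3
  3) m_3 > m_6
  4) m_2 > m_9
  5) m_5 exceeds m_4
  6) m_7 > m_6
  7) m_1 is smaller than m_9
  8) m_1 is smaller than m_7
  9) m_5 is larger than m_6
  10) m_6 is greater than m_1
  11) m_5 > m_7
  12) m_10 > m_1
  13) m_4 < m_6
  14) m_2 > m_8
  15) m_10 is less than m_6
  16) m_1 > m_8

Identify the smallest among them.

m_1 is not least since m_8 < m_1; m_9 is not least since m_1 < m_9; m_10 is not least since m_1 < m_10; m_4 is not least since m_10 < m_4; m_6 is not least since m_1 < m_6; m_7 is not least since m_6 < m_7; m_2 is not least since m_8 < m_2; m_3 is not least since m_6 < m_3; m_5 is not least since m_7 < m_5.
Only m_8 has nothing below it, so m_8 is the smallest.

m_8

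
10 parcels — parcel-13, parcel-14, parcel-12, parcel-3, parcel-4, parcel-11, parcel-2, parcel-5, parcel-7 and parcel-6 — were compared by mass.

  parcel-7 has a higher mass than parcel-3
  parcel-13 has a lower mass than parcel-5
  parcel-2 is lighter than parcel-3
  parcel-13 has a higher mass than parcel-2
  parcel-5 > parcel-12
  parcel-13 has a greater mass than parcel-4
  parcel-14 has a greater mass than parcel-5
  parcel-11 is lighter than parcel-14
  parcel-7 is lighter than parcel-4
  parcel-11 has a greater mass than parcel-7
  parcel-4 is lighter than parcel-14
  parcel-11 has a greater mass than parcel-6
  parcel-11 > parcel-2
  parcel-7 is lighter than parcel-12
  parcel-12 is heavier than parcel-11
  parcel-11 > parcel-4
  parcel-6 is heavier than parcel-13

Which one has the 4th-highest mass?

parcel-11

Chaining the given pairs: parcel-2 < parcel-3 < parcel-7 < parcel-4 < parcel-13 < parcel-6 < parcel-11 < parcel-12 < parcel-5 < parcel-14.
Counting 4 from the largest end gives parcel-11.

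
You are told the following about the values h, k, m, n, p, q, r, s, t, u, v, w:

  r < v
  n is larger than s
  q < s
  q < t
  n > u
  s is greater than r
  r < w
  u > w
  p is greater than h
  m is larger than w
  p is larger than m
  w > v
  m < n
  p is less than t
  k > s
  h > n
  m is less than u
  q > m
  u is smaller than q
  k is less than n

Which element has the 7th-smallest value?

The consecutive relations fix a unique order: r < v < w < m < u < q < s < k < n < h < p < t.
Counting 7 from the smallest end gives s.

s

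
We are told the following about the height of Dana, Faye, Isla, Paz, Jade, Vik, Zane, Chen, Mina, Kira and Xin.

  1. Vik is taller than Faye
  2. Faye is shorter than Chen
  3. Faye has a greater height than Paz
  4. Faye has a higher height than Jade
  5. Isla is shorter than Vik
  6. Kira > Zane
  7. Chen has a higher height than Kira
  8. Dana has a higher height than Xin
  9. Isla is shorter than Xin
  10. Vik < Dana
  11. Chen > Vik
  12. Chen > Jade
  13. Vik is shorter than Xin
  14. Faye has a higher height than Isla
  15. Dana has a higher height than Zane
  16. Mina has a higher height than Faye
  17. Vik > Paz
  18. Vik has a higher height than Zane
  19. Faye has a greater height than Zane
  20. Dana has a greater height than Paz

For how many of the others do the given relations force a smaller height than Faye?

4

The elements the relations force below Faye are Isla, Jade, Zane, Paz — no chain reaches any other.
That is 4.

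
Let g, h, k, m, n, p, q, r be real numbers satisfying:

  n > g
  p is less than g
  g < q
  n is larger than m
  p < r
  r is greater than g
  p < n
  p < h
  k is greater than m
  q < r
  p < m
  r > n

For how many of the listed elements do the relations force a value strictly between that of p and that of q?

1

Chaining upward from p reaches: m, k, g, n, h, r.
Chaining downward from q reaches: g.
Strictly between p and q are those in both lists: g — 1 element.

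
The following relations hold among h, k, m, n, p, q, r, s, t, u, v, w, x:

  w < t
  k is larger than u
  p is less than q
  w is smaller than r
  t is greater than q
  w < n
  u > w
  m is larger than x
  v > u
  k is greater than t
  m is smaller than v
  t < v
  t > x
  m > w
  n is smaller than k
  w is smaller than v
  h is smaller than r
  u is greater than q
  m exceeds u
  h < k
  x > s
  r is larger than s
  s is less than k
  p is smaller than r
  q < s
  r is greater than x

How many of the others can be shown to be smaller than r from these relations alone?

Directly below r: w, p, s, h, x.
One step further: q (6 so far).
Nothing else is reachable below r; 6 in all.

6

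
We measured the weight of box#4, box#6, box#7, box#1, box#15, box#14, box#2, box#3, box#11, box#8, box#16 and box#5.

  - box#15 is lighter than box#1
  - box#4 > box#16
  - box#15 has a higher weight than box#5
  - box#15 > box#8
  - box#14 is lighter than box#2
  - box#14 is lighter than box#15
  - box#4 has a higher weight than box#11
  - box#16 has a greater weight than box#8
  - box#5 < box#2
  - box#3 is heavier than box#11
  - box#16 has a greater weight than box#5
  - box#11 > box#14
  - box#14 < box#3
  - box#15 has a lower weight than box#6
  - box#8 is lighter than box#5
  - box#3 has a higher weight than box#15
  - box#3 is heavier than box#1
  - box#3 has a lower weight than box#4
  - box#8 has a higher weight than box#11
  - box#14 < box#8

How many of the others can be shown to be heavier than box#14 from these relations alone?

10

From box#14 the given relations immediately reach box#11, box#8, box#15, box#2, box#3.
From those, box#5, box#6, box#16, box#1, box#4 — 10 in total.
No other element is forced above box#14 by the given relations, so the count is 10.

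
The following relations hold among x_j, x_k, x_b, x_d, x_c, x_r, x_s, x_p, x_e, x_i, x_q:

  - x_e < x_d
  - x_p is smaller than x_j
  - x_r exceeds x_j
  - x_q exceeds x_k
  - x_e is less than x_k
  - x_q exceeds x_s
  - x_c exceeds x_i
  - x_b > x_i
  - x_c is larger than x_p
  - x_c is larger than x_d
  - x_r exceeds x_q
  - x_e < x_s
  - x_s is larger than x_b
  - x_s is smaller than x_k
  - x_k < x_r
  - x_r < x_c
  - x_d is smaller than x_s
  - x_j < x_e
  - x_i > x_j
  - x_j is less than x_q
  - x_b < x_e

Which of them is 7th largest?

x_e

Piecing the relations together gives one ordering: x_p < x_j < x_i < x_b < x_e < x_d < x_s < x_k < x_q < x_r < x_c.
Counting 7 from the largest end gives x_e.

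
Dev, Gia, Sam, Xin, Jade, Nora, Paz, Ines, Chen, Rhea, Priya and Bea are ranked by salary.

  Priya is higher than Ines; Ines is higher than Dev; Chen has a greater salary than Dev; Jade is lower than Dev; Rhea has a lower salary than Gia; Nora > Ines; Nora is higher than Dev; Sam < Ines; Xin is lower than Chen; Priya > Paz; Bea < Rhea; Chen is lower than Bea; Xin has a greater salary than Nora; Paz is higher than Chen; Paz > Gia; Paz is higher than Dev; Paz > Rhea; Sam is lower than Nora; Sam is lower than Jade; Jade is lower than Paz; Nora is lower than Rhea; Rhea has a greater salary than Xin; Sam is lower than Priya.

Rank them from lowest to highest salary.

The consecutive links are each given: Sam < Jade; Jade < Dev; Dev < Ines; Ines < Nora; Nora < Xin; Xin < Chen; Chen < Bea; Bea < Rhea; Rhea < Gia; Gia < Paz; Paz < Priya.

Sam < Jade < Dev < Ines < Nora < Xin < Chen < Bea < Rhea < Gia < Paz < Priya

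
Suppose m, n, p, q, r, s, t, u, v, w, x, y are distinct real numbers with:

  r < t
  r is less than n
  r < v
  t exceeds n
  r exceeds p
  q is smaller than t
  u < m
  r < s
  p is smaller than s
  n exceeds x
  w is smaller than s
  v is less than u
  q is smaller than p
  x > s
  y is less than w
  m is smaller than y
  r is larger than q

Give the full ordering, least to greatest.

Nothing is placed below q, so it is least; from there q < p; p < r; r < v; v < u; u < m; m < y; y < w; w < s; s < x; x < n; n < t, each given directly.

q < p < r < v < u < m < y < w < s < x < n < t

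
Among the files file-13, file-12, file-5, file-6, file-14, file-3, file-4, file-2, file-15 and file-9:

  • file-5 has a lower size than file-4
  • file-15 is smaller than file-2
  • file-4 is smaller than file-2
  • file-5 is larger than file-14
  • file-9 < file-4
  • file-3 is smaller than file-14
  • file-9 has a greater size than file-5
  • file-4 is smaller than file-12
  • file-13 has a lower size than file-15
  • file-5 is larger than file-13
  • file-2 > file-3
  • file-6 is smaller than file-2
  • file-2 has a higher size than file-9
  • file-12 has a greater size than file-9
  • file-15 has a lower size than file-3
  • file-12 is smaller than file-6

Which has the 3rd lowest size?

file-3

Piecing the relations together gives one ordering: file-13 < file-15 < file-3 < file-14 < file-5 < file-9 < file-4 < file-12 < file-6 < file-2.
Counting 3 from the smallest end gives file-3.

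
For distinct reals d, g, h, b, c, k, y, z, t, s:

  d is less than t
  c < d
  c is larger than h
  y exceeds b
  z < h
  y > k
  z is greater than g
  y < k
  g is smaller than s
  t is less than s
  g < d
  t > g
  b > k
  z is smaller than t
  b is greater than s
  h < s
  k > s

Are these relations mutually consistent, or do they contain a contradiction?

Chaining the given relations yields k < b < y, so k < y. But one relation states y < k. These cannot both hold.

inconsistent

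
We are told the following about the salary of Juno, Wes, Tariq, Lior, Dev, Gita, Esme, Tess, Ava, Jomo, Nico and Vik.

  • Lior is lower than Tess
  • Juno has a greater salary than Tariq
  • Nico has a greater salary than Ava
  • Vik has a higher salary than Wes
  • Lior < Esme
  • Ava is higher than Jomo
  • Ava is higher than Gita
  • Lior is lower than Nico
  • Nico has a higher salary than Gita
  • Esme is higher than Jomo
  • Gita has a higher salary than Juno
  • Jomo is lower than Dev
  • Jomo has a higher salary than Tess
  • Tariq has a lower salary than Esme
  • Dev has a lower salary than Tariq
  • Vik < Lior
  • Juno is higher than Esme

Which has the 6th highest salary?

The consecutive relations fix a unique order: Wes < Vik < Lior < Tess < Jomo < Dev < Tariq < Esme < Juno < Gita < Ava < Nico.
Counting 6 from the largest end gives Tariq.

Tariq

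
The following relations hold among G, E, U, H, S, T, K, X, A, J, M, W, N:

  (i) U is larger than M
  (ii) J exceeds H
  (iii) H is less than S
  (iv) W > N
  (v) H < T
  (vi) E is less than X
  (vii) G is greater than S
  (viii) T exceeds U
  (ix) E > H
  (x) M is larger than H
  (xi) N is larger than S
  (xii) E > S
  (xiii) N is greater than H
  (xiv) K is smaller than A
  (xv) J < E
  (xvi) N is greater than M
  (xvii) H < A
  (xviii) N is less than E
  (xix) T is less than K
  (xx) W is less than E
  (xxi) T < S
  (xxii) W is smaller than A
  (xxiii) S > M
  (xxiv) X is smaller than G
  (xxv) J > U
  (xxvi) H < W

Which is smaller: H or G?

Following the relations from H: H < M < U < T < S < N < W < E < X < G.
So H < G; H is the smaller of the two.

H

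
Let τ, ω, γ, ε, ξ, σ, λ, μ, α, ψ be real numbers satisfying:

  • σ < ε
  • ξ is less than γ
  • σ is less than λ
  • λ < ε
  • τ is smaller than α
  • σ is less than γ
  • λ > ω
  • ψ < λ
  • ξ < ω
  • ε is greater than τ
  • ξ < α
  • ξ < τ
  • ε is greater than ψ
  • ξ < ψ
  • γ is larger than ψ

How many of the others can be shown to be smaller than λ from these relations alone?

The elements the relations force below λ are ξ, ω, σ, ψ — no chain reaches any other.
That is 4.

4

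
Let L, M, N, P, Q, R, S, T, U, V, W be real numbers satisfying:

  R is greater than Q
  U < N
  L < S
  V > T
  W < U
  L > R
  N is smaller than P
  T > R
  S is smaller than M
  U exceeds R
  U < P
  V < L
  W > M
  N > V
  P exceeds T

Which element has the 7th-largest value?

L

Piecing the relations together gives one ordering: Q < R < T < V < L < S < M < W < U < N < P.
The 7th largest is L.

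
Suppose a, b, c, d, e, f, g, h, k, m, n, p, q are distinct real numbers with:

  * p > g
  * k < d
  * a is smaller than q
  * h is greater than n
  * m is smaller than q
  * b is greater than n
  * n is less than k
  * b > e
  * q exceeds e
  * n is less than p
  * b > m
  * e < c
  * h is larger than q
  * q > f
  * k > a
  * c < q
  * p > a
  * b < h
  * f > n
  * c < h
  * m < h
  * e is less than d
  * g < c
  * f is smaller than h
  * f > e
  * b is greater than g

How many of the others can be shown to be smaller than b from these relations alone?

4

Directly below b: g, n, e, m.
No other element is forced below b by the given relations, so the count is 4.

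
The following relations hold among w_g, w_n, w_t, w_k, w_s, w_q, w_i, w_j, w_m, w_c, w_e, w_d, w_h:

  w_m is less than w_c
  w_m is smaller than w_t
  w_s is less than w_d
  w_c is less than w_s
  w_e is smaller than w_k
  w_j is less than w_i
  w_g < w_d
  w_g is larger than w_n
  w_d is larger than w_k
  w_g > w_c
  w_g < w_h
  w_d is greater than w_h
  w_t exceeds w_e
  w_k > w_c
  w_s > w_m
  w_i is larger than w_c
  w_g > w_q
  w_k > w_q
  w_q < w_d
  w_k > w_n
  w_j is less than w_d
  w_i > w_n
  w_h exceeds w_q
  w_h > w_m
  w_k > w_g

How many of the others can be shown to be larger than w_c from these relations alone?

From w_c the given relations immediately reach w_s, w_g, w_k, w_i.
From those, w_h, w_d — 6 in total.
No other element is forced above w_c by the given relations, so the count is 6.

6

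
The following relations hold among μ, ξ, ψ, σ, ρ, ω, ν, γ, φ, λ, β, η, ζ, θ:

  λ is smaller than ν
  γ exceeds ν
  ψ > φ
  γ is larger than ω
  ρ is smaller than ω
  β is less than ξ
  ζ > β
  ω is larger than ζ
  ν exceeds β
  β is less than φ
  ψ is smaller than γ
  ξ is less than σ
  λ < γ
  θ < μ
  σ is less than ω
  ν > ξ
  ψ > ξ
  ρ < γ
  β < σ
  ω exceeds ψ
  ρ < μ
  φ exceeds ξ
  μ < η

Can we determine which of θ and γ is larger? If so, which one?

undetermined

Following every chain through θ: above θ we get μ, η.
γ is not reached, and no chain runs the other way from γ to θ.
So the given relations leave the order of θ and γ undetermined.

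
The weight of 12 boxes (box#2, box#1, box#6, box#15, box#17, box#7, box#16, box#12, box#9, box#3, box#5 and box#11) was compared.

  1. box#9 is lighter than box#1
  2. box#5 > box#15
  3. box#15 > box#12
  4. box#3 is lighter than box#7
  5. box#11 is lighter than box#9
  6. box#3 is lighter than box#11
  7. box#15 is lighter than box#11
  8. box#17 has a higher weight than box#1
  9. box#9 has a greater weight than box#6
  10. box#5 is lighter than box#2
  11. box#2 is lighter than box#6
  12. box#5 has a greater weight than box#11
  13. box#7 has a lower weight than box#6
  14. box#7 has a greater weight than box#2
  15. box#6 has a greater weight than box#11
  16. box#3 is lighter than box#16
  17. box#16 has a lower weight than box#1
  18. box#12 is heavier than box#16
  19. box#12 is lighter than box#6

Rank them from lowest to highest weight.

box#3 < box#16 < box#12 < box#15 < box#11 < box#5 < box#2 < box#7 < box#6 < box#9 < box#1 < box#17

Each adjacent pair is fixed by a given relation: box#3 < box#16; box#16 < box#12; box#12 < box#15; box#15 < box#11; box#11 < box#5; box#5 < box#2; box#2 < box#7; box#7 < box#6; box#6 < box#9; box#9 < box#1; box#1 < box#17. Chaining them end to end gives the full order.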